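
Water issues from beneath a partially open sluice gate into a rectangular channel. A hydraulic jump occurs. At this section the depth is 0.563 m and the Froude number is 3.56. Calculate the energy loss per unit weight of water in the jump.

Fr₁ = 3.56 (given).
Bélanger equation: y₂/y₁ = ½[√(1 + 8Fr₁²) − 1] = ½[√102.4 − 1] = 4.56.
y₂ = 4.56 × 0.563 = 2.57 m.
Head loss: ΔE = (y₂ − y₁)³/(4y₁y₂) = (2.57 − 0.563)³/(4×0.563×2.57) = 8.05/5.78 = 1.39 m.

ΔE = 1.39 m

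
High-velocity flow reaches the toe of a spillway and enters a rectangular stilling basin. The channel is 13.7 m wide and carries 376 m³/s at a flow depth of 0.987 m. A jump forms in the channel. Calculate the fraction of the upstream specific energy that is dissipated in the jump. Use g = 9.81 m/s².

ΔE/E₁ = 0.697 (69.7%)

q = Q/b = 376/13.7 = 27.4 m²/s; V₁ = q/y₁ = 27.8 m/s. Fr₁ = V₁/√(g·y₁) = 8.94.
Conjugate-depth relation: y₂/y₁ = ½[√(1 + 8Fr₁²) − 1] = ½[√639.9 − 1] = 12.1.
y₂ = 12.1 × 0.987 = 12.0 m.
E₁ = y₁ + V₁²/2g = 40.4 m. ΔE = (y₂ − y₁)³/(4y₁y₂) = 28.1 m. ΔE/E₁ = 28.1/40.4 = 0.697.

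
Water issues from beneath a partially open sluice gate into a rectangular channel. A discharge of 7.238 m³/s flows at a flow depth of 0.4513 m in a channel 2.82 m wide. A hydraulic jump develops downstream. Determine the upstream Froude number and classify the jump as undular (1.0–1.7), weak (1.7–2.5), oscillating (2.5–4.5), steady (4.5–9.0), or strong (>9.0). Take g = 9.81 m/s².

q = Q/b = 7.238/2.82 = 2.567 m²/s; V₁ = q/y₁ = 5.687 m/s. Fr₁ = V₁/√(g·y₁) = 2.703.
Fr₁ = 2.703 lies in the oscillating range.

Fr₁ = 2.703; oscillating jump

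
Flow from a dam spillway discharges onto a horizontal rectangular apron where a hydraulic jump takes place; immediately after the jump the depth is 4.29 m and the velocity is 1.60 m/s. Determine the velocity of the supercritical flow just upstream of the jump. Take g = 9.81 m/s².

Fr₂ = V₂/√(g·y₂) = 1.60/√(9.81×4.29) = 0.247.
From the momentum equation (using Fr₂), y₁/y₂ = ½[√(1 + 8Fr₂²) − 1] = ½[√1.487 − 1] = 0.110.
y₁ = 0.110 × 4.29 = 0.470 m.
V₁ = q/y₁ = 6.86/0.470 = 14.6 m/s.

V₁ = 14.6 m/s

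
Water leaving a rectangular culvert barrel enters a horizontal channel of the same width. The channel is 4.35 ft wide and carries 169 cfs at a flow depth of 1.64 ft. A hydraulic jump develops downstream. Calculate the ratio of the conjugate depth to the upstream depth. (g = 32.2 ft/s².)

q = Q/b = 169/4.35 = 38.9 ft²/s; V₁ = q/y₁ = 23.7 ft/s. Fr₁ = V₁/√(g·y₁) = 3.26.
By Bélanger, y₂/y₁ = ½[√(1 + 8Fr₁²) − 1] = ½[√86.02 − 1] = 4.14.

y₂/y₁ = 4.14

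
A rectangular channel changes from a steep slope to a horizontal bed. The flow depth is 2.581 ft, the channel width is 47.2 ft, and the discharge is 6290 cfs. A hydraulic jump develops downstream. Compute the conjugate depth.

q = Q/b = 6290/47.2 = 133.3 ft²/s; V₁ = q/y₁ = 51.63 ft/s. Fr₁ = V₁/√(g·y₁) = 5.664.
Sequent-depth ratio: y₂/y₁ = ½[√(1 + 8Fr₁²) − 1] = ½[√257.62 − 1] = 7.525.
y₂ = 7.525 × 2.581 = 19.42 ft.

y₂ = 19.42 ft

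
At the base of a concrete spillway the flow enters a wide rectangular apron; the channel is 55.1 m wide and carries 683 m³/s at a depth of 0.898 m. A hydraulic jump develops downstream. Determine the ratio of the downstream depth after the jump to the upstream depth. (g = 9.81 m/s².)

q = Q/b = 683/55.1 = 12.4 m²/s; V₁ = q/y₁ = 13.8 m/s. Fr₁ = V₁/√(g·y₁) = 4.65.
Sequent-depth ratio: y₂/y₁ = ½[√(1 + 8Fr₁²) − 1] = ½[√174.0 − 1] = 6.10.

y₂/y₁ = 6.10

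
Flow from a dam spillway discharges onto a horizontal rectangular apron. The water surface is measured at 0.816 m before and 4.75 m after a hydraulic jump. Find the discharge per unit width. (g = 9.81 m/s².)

q = 10.3 m²/s

For a rectangular channel the momentum equation gives q² = ½·g·y₁·y₂·(y₁ + y₂) = ½×9.81×0.816×4.75×5.57 = 106.
q = √106 = 10.3 m²/s.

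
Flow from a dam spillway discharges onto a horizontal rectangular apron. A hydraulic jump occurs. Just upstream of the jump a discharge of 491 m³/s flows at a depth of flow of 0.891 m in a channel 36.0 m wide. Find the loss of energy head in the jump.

q = Q/b = 491/36.0 = 13.6 m²/s; V₁ = q/y₁ = 15.3 m/s. Fr₁ = V₁/√(g·y₁) = 5.18.
Bélanger equation: y₂/y₁ = ½[√(1 + 8Fr₁²) − 1] = ½[√215.5 − 1] = 6.84.
y₂ = 6.84 × 0.891 = 6.09 m.
V₂ = q/y₂ = 13.6/6.09 = 2.24 m/s. E₁ = y₁ + V₁²/2g = 12.8 m; E₂ = y₂ + V₂²/2g = 6.35 m. ΔE = E₁ − E₂ = 6.48 m.

ΔE = 6.48 m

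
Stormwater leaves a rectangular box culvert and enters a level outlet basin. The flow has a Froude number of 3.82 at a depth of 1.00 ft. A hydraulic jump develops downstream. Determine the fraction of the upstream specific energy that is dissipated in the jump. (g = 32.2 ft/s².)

ΔE/E₁ = 0.370 (37.0%)

Fr₁ = 3.82 (given).
By Bélanger, y₂/y₁ = ½[√(1 + 8Fr₁²) − 1] = ½[√117.7 − 1] = 4.93.
y₂ = 4.93 × 1.00 = 4.93 ft.
E₁ = y₁(1 + Fr₁²/2) = 1.00×(1 + 3.82²/2) = 8.30 ft. ΔE = (y₂ − y₁)³/(4y₁y₂) = 3.07 ft. ΔE/E₁ = 3.07/8.30 = 0.370.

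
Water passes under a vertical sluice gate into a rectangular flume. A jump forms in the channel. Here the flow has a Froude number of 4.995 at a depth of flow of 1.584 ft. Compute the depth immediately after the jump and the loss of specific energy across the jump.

y₂ = 10.43 ft; ΔE = 10.46 ft

Fr₁ = 4.995 (given).
By Bélanger, y₂/y₁ = ½[√(1 + 8Fr₁²) − 1] = ½[√200.60 − 1] = 6.582.
y₂ = 6.582 × 1.584 = 10.43 ft.
V₁ = Fr₁·√(g·y₁) = 4.995×√(32.2×1.584) = 35.67 ft/s; q = V₁·y₁ = 56.51 ft²/s. V₂ = q/y₂ = 56.51/10.43 = 5.420 ft/s. E₁ = y₁ + V₁²/2g = 21.34 ft; E₂ = y₂ + V₂²/2g = 10.88 ft. ΔE = E₁ − E₂ = 10.46 ft.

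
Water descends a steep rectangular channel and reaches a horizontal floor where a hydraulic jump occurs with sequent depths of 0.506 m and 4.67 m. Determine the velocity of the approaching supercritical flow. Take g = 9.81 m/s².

For a rectangular channel the momentum equation gives q² = ½·g·y₁·y₂·(y₁ + y₂) = ½×9.81×0.506×4.67×5.18 = 60.0.
q = √60.0 = 7.75 m²/s.
V₁ = q/y₁ = 7.75/0.506 = 15.3 m/s.

V₁ = 15.3 m/s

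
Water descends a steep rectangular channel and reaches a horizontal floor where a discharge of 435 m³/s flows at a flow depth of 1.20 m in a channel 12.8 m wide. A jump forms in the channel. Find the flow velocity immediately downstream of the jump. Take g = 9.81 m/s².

V₂ = 2.53 m/s

q = Q/b = 435/12.8 = 34.0 m²/s; V₁ = q/y₁ = 28.3 m/s. Fr₁ = V₁/√(g·y₁) = 8.25.
Sequent-depth ratio: y₂/y₁ = ½[√(1 + 8Fr₁²) − 1] = ½[√546.0 − 1] = 11.2.
y₂ = 11.2 × 1.20 = 13.4 m.
V₂ = q/y₂ = 34.0/13.4 = 2.53 m/s.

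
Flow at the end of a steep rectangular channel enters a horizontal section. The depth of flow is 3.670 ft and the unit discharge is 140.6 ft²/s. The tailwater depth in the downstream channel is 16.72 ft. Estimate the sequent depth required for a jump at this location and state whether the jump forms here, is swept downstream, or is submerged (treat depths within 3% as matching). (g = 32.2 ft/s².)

V₁ = q/y₁ = 140.6/3.670 = 38.31 ft/s. Fr₁ = V₁/√(g·y₁) = 38.31/√(32.2×3.670) = 3.524.
By Bélanger, y₂/y₁ = ½[√(1 + 8Fr₁²) − 1] = ½[√100.36 − 1] = 4.509.
y₂ = 4.509 × 3.670 = 16.55 ft.
Tailwater y_tw = 16.72 ft: y_tw ≈ y₂, so the jump forms here.

y₂ = 16.55 ft; the jump forms here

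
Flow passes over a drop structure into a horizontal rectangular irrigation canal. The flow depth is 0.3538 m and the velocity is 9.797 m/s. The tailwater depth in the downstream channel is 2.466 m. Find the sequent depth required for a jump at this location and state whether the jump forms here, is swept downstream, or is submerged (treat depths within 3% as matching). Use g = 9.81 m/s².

Fr₁ = V₁/√(g·y₁) = 9.797/√(9.81×0.3538) = 5.259.
Conjugate-depth relation: y₂/y₁ = ½[√(1 + 8Fr₁²) − 1] = ½[√222.23 − 1] = 6.954.
y₂ = 6.954 × 0.3538 = 2.460 m.
Tailwater y_tw = 2.466 m: y_tw ≈ y₂, so the jump forms here.

y₂ = 2.460 m; the jump forms here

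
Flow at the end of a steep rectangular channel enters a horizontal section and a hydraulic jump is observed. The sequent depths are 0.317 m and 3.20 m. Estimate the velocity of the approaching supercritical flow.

V₁ = 13.2 m/s

For a rectangular channel the momentum equation gives q² = ½·g·y₁·y₂·(y₁ + y₂) = ½×9.81×0.317×3.20×3.52 = 17.5.
q = √17.5 = 4.18 m²/s.
V₁ = q/y₁ = 4.18/0.317 = 13.2 m/s.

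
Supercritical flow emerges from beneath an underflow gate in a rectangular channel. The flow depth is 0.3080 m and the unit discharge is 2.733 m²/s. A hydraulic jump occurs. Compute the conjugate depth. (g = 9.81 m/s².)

y₂ = 2.075 m

V₁ = q/y₁ = 2.733/0.3080 = 8.873 m/s. Fr₁ = V₁/√(g·y₁) = 8.873/√(9.81×0.3080) = 5.105.
Conjugate-depth relation: y₂/y₁ = ½[√(1 + 8Fr₁²) − 1] = ½[√209.47 − 1] = 6.737.
y₂ = 6.737 × 0.3080 = 2.075 m.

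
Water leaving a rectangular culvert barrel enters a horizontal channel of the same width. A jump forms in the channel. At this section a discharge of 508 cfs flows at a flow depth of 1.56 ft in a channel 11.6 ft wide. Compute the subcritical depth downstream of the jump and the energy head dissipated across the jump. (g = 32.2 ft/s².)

y₂ = 7.99 ft; ΔE = 5.34 ft

q = Q/b = 508/11.6 = 43.8 ft²/s; V₁ = q/y₁ = 28.1 ft/s. Fr₁ = V₁/√(g·y₁) = 3.96.
From the momentum equation for a rectangular channel, y₂/y₁ = ½[√(1 + 8Fr₁²) − 1] = ½[√126.5 − 1] = 5.12.
y₂ = 5.12 × 1.56 = 7.99 ft.
Head loss: ΔE = (y₂ − y₁)³/(4y₁y₂) = (7.99 − 1.56)³/(4×1.56×7.99) = 266/49.9 = 5.34 ft.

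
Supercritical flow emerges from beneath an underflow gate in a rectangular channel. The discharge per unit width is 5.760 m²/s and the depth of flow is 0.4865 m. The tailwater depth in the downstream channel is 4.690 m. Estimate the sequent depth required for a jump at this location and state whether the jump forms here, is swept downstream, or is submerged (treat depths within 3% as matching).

y₂ = 3.493 m; the jump is submerged

V₁ = q/y₁ = 5.760/0.4865 = 11.84 m/s. Fr₁ = V₁/√(g·y₁) = 11.84/√(9.81×0.4865) = 5.420.
Conjugate-depth relation: y₂/y₁ = ½[√(1 + 8Fr₁²) − 1] = ½[√235.97 − 1] = 7.181.
y₂ = 7.181 × 0.4865 = 3.493 m.
Tailwater y_tw = 4.690 m: y_tw > y₂, so the jump is submerged.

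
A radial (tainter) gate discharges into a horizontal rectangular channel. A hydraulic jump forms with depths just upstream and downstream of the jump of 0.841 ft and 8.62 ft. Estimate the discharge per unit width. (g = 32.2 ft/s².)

q = 33.2 ft²/s

For a rectangular channel the momentum equation gives q² = ½·g·y₁·y₂·(y₁ + y₂) = ½×32.2×0.841×8.62×9.46 = 1104.
q = √1104 = 33.2 ft²/s.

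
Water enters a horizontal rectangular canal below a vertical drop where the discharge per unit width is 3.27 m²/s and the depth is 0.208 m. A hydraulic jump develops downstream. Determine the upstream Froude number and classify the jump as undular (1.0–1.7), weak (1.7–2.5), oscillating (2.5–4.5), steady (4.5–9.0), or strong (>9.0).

Fr₁ = 11.0; strong jump

V₁ = q/y₁ = 3.27/0.208 = 15.7 m/s. Fr₁ = V₁/√(g·y₁) = 15.7/√(9.81×0.208) = 11.0.
Fr₁ = 11.0 lies in the strong range.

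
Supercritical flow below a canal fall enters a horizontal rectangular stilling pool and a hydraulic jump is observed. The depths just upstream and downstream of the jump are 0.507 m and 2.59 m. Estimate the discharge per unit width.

q = 4.47 m²/s

For a rectangular channel the momentum equation gives q² = ½·g·y₁·y₂·(y₁ + y₂) = ½×9.81×0.507×2.59×3.10 = 19.9.
q = √19.9 = 4.47 m²/s.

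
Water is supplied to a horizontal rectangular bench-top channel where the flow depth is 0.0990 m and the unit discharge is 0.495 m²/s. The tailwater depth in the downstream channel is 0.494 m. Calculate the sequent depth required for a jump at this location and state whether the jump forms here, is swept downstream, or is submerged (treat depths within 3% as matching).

y₂ = 0.663 m; the jump is swept downstream

V₁ = q/y₁ = 0.495/0.0990 = 5.00 m/s. Fr₁ = V₁/√(g·y₁) = 5.00/√(9.81×0.0990) = 5.07.
From the momentum equation for a rectangular channel, y₂/y₁ = ½[√(1 + 8Fr₁²) − 1] = ½[√206.9 − 1] = 6.69.
y₂ = 6.69 × 0.0990 = 0.663 m.
Tailwater y_tw = 0.494 m: y_tw < y₂, so the jump is swept downstream.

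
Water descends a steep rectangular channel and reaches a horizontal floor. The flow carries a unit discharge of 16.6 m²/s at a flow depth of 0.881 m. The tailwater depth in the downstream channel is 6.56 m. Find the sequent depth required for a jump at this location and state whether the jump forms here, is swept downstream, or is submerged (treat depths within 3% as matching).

y₂ = 7.56 m; the jump is swept downstream

V₁ = q/y₁ = 16.6/0.881 = 18.8 m/s. Fr₁ = V₁/√(g·y₁) = 18.8/√(9.81×0.881) = 6.41.
From the momentum equation for a rectangular channel, y₂/y₁ = ½[√(1 + 8Fr₁²) − 1] = ½[√329.6 − 1] = 8.58.
y₂ = 8.58 × 0.881 = 7.56 m.
Tailwater y_tw = 6.56 m: y_tw < y₂, so the jump is swept downstream.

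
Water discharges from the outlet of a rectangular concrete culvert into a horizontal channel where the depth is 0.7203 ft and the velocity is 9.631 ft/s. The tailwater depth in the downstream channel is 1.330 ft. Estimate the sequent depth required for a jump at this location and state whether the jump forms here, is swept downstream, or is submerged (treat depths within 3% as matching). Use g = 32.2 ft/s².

Fr₁ = V₁/√(g·y₁) = 9.631/√(32.2×0.7203) = 2.000.
Sequent-depth ratio: y₂/y₁ = ½[√(1 + 8Fr₁²) − 1] = ½[√32.994 − 1] = 2.372.
y₂ = 2.372 × 0.7203 = 1.709 ft.
Tailwater y_tw = 1.330 ft: y_tw < y₂, so the jump is swept downstream.

y₂ = 1.709 ft; the jump is swept downstream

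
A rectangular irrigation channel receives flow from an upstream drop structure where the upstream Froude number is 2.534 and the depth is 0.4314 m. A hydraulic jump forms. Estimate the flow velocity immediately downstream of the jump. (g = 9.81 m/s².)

V₂ = 1.672 m/s

Fr₁ = 2.534 (given).
Sequent-depth ratio: y₂/y₁ = ½[√(1 + 8Fr₁²) − 1] = ½[√52.369 − 1] = 3.118.
y₂ = 3.118 × 0.4314 = 1.345 m.
V₁ = Fr₁·√(g·y₁) = 2.534×√(9.81×0.4314) = 5.213 m/s; q = V₁·y₁ = 2.249 m²/s.
V₂ = q/y₂ = 2.249/1.345 = 1.672 m/s.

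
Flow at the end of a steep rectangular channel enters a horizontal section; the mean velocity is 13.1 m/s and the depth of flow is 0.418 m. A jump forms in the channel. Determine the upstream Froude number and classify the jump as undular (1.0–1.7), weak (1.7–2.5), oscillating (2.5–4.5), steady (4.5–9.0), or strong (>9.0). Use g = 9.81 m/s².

Fr₁ = V₁/√(g·y₁) = 13.1/√(9.81×0.418) = 6.47.
Fr₁ = 6.47 lies in the steady range.

Fr₁ = 6.47; steady jump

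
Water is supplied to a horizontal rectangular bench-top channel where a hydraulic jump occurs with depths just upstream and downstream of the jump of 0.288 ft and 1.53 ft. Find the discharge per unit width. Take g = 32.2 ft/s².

q = 3.59 ft²/s

For a rectangular channel the momentum equation gives q² = ½·g·y₁·y₂·(y₁ + y₂) = ½×32.2×0.288×1.53×1.82 = 12.9.
q = √12.9 = 3.59 ft²/s.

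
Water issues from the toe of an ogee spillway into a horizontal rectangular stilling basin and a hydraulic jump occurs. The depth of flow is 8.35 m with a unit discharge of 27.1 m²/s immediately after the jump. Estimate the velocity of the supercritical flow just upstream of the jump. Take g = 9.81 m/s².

V₂ = q/y₂ = 27.1/8.35 = 3.25 m/s; Fr₂ = V₂/√(g·y₂) = 0.359.
Since the conjugate-depth ratio holds either way, y₁/y₂ = ½[√(1 + 8Fr₂²) − 1] = ½[√2.029 − 1] = 0.212.
y₁ = 0.212 × 8.35 = 1.77 m.
V₁ = q/y₁ = 27.1/1.77 = 15.3 m/s.

V₁ = 15.3 m/s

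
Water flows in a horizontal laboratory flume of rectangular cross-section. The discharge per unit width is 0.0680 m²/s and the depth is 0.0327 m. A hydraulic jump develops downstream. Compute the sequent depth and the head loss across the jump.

V₁ = q/y₁ = 0.0680/0.0327 = 2.08 m/s. Fr₁ = V₁/√(g·y₁) = 2.08/√(9.81×0.0327) = 3.67.
From the momentum equation for a rectangular channel, y₂/y₁ = ½[√(1 + 8Fr₁²) − 1] = ½[√108.8 − 1] = 4.72.
y₂ = 4.72 × 0.0327 = 0.154 m.
V₂ = q/y₂ = 0.0680/0.154 = 0.441 m/s. E₁ = y₁ + V₁²/2g = 0.253 m; E₂ = y₂ + V₂²/2g = 0.164 m. ΔE = E₁ − E₂ = 0.0890 m.

y₂ = 0.154 m; ΔE = 0.0890 m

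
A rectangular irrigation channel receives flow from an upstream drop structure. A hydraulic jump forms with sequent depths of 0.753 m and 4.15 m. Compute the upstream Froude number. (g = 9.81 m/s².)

For a rectangular channel the momentum equation gives q² = ½·g·y₁·y₂·(y₁ + y₂) = ½×9.81×0.753×4.15×4.90 = 75.2.
q = √75.2 = 8.67 m²/s.
V₁ = q/y₁ = 11.5 m/s; Fr₁ = V₁/√(g·y₁) = 4.24.

Fr₁ = 4.24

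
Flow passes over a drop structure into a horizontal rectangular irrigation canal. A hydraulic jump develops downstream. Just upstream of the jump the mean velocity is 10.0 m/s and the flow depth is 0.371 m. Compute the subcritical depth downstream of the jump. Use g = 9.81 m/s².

Fr₁ = V₁/√(g·y₁) = 10.0/√(9.81×0.371) = 5.24.
Bélanger equation: y₂/y₁ = ½[√(1 + 8Fr₁²) − 1] = ½[√220.8 − 1] = 6.93.
y₂ = 6.93 × 0.371 = 2.57 m.

y₂ = 2.57 m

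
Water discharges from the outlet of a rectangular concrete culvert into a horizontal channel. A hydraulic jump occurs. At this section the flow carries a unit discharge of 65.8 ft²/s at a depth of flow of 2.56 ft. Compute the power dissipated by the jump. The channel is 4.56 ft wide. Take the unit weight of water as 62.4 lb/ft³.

P = 100 hp

V₁ = q/y₁ = 65.8/2.56 = 25.7 ft/s. Fr₁ = V₁/√(g·y₁) = 25.7/√(32.2×2.56) = 2.83.
Conjugate-depth relation: y₂/y₁ = ½[√(1 + 8Fr₁²) − 1] = ½[√65.12 − 1] = 3.53.
y₂ = 3.53 × 2.56 = 9.05 ft.
V₂ = q/y₂ = 65.8/9.05 = 7.27 ft/s. E₁ = y₁ + V₁²/2g = 12.8 ft; E₂ = y₂ + V₂²/2g = 9.87 ft. ΔE = E₁ − E₂ = 2.95 ft.
Q = q·b = 65.8 × 4.56 = 300 cfs. P = γ·Q·ΔE/550 = 62.4 × 300 × 2.95 / 550 = 100 hp.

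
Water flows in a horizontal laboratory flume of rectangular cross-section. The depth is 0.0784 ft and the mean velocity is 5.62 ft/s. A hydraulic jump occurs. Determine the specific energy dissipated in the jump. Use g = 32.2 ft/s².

ΔE = 0.190 ft

Fr₁ = V₁/√(g·y₁) = 5.62/√(32.2×0.0784) = 3.54.
By Bélanger, y₂/y₁ = ½[√(1 + 8Fr₁²) − 1] = ½[√101.1 − 1] = 4.53.
y₂ = 4.53 × 0.0784 = 0.355 ft.
q = V₁·y₁ = 5.62 × 0.0784 = 0.441 ft²/s. V₂ = q/y₂ = 0.441/0.355 = 1.24 ft/s. E₁ = y₁ + V₁²/2g = 0.569 ft; E₂ = y₂ + V₂²/2g = 0.379 ft. ΔE = E₁ − E₂ = 0.190 ft.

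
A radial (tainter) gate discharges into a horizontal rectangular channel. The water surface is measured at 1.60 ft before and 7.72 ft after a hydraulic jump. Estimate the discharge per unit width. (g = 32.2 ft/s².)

For a rectangular channel the momentum equation gives q² = ½·g·y₁·y₂·(y₁ + y₂) = ½×32.2×1.60×7.72×9.32 = 1853.
q = √1853 = 43.1 ft²/s.

q = 43.1 ft²/s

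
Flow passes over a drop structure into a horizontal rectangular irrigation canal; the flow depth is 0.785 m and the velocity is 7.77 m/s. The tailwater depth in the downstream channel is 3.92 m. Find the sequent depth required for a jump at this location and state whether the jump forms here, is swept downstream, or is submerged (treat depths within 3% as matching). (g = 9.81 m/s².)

y₂ = 2.74 m; the jump is submerged

Fr₁ = V₁/√(g·y₁) = 7.77/√(9.81×0.785) = 2.80.
Sequent-depth ratio: y₂/y₁ = ½[√(1 + 8Fr₁²) − 1] = ½[√63.72 − 1] = 3.49.
y₂ = 3.49 × 0.785 = 2.74 m.
Tailwater y_tw = 3.92 m: y_tw > y₂, so the jump is submerged.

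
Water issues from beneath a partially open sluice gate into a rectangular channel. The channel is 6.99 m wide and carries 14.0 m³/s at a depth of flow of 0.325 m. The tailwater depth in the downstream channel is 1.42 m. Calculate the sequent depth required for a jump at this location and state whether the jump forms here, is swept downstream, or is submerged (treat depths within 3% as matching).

q = Q/b = 14.0/6.99 = 2.00 m²/s; V₁ = q/y₁ = 6.16 m/s. Fr₁ = V₁/√(g·y₁) = 3.45.
Bélanger equation: y₂/y₁ = ½[√(1 + 8Fr₁²) − 1] = ½[√96.30 − 1] = 4.41.
y₂ = 4.41 × 0.325 = 1.43 m.
Tailwater y_tw = 1.42 m: y_tw ≈ y₂, so the jump forms here.

y₂ = 1.43 m; the jump forms here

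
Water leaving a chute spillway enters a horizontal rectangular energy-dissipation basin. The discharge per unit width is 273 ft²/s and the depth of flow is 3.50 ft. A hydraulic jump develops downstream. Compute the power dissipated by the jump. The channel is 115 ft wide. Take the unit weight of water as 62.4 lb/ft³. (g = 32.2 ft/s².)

V₁ = q/y₁ = 273/3.50 = 78.0 ft/s. Fr₁ = V₁/√(g·y₁) = 78.0/√(32.2×3.50) = 7.35.
Conjugate-depth relation: y₂/y₁ = ½[√(1 + 8Fr₁²) − 1] = ½[√432.9 − 1] = 9.90.
y₂ = 9.90 × 3.50 = 34.7 ft.
Head loss: ΔE = (y₂ − y₁)³/(4y₁y₂) = (34.7 − 3.50)³/(4×3.50×34.7) = 30254/485 = 62.3 ft.
Q = q·b = 273 × 115 = 31395 cfs. P = γ·Q·ΔE/550 = 62.4 × 31395 × 62.3 / 550 = 222081 hp.

P = 222081 hp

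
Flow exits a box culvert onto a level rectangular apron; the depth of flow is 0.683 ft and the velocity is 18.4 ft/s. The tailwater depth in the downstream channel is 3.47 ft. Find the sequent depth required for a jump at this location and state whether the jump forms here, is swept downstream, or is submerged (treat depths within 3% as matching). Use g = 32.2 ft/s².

Fr₁ = V₁/√(g·y₁) = 18.4/√(32.2×0.683) = 3.92.
Bélanger equation: y₂/y₁ = ½[√(1 + 8Fr₁²) − 1] = ½[√124.2 − 1] = 5.07.
y₂ = 5.07 × 0.683 = 3.46 ft.
Tailwater y_tw = 3.47 ft: y_tw ≈ y₂, so the jump forms here.

y₂ = 3.46 ft; the jump forms here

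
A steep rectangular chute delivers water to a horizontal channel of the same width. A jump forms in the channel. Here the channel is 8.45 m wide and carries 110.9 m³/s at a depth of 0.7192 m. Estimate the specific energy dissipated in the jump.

ΔE = 10.86 m

q = Q/b = 110.9/8.45 = 13.12 m²/s; V₁ = q/y₁ = 18.25 m/s. Fr₁ = V₁/√(g·y₁) = 6.870.
Conjugate-depth relation: y₂/y₁ = ½[√(1 + 8Fr₁²) − 1] = ½[√378.59 − 1] = 9.229.
y₂ = 9.229 × 0.7192 = 6.637 m.
Head loss: ΔE = (y₂ − y₁)³/(4y₁y₂) = (6.637 − 0.7192)³/(4×0.7192×6.637) = 207.3/19.09 = 10.86 m.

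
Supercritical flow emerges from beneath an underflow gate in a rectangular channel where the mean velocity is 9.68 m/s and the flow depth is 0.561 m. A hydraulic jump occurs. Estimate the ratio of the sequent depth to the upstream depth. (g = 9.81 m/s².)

Fr₁ = V₁/√(g·y₁) = 9.68/√(9.81×0.561) = 4.13.
By Bélanger, y₂/y₁ = ½[√(1 + 8Fr₁²) − 1] = ½[√137.2 − 1] = 5.36.

y₂/y₁ = 5.36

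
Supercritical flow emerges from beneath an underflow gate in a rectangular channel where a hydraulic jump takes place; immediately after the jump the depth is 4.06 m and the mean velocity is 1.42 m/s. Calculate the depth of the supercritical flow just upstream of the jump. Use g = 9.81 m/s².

Fr₂ = V₂/√(g·y₂) = 1.42/√(9.81×4.06) = 0.225.
From the momentum equation (using Fr₂), y₁/y₂ = ½[√(1 + 8Fr₂²) − 1] = ½[√1.405 − 1] = 0.0927.
y₁ = 0.0927 × 4.06 = 0.376 m.

y₁ = 0.376 m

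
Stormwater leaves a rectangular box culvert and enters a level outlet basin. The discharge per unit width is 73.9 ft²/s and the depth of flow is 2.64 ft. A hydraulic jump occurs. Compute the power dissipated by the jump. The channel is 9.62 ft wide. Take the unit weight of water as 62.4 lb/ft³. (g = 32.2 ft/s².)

V₁ = q/y₁ = 73.9/2.64 = 28.0 ft/s. Fr₁ = V₁/√(g·y₁) = 28.0/√(32.2×2.64) = 3.04.
From the momentum equation for a rectangular channel, y₂/y₁ = ½[√(1 + 8Fr₁²) − 1] = ½[√74.74 − 1] = 3.82.
y₂ = 3.82 × 2.64 = 10.1 ft.
Head loss: ΔE = (y₂ − y₁)³/(4y₁y₂) = (10.1 − 2.64)³/(4×2.64×10.1) = 414/107 = 3.88 ft.
Q = q·b = 73.9 × 9.62 = 711 cfs. P = γ·Q·ΔE/550 = 62.4 × 711 × 3.88 / 550 = 313 hp.

P = 313 hp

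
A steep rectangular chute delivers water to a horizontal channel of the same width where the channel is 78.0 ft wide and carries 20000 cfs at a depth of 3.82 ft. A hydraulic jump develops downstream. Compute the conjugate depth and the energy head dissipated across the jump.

q = Q/b = 20000/78.0 = 256 ft²/s; V₁ = q/y₁ = 67.1 ft/s. Fr₁ = V₁/√(g·y₁) = 6.05.
Sequent-depth ratio: y₂/y₁ = ½[√(1 + 8Fr₁²) − 1] = ½[√294.0 − 1] = 8.07.
y₂ = 8.07 × 3.82 = 30.8 ft.
Head loss: ΔE = (y₂ − y₁)³/(4y₁y₂) = (30.8 − 3.82)³/(4×3.82×30.8) = 19730/471 = 41.9 ft.

y₂ = 30.8 ft; ΔE = 41.9 ft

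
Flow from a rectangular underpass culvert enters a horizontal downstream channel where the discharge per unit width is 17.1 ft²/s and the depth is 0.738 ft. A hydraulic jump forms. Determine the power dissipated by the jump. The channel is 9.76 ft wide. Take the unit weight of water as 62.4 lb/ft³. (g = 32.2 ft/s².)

V₁ = q/y₁ = 17.1/0.738 = 23.2 ft/s. Fr₁ = V₁/√(g·y₁) = 23.2/√(32.2×0.738) = 4.75.
By Bélanger, y₂/y₁ = ½[√(1 + 8Fr₁²) − 1] = ½[√181.7 − 1] = 6.24.
y₂ = 6.24 × 0.738 = 4.61 ft.
V₂ = q/y₂ = 17.1/4.61 = 3.71 ft/s. E₁ = y₁ + V₁²/2g = 9.07 ft; E₂ = y₂ + V₂²/2g = 4.82 ft. ΔE = E₁ − E₂ = 4.26 ft.
Q = q·b = 17.1 × 9.76 = 167 cfs. P = γ·Q·ΔE/550 = 62.4 × 167 × 4.26 / 550 = 80.6 hp.

P = 80.6 hp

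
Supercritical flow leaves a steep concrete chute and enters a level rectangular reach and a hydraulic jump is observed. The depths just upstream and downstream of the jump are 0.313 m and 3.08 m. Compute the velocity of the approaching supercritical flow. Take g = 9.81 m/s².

For a rectangular channel the momentum equation gives q² = ½·g·y₁·y₂·(y₁ + y₂) = ½×9.81×0.313×3.08×3.39 = 16.0.
q = √16.0 = 4.01 m²/s.
V₁ = q/y₁ = 4.01/0.313 = 12.8 m/s.

V₁ = 12.8 m/s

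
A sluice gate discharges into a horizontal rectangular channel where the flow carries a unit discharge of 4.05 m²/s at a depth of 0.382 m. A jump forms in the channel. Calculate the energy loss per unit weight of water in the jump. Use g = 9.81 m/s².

ΔE = 3.23 m

V₁ = q/y₁ = 4.05/0.382 = 10.6 m/s. Fr₁ = V₁/√(g·y₁) = 10.6/√(9.81×0.382) = 5.48.
From the momentum equation for a rectangular channel, y₂/y₁ = ½[√(1 + 8Fr₁²) − 1] = ½[√241.0 − 1] = 7.26.
y₂ = 7.26 × 0.382 = 2.77 m.
V₂ = q/y₂ = 4.05/2.77 = 1.46 m/s. E₁ = y₁ + V₁²/2g = 6.11 m; E₂ = y₂ + V₂²/2g = 2.88 m. ΔE = E₁ − E₂ = 3.23 m.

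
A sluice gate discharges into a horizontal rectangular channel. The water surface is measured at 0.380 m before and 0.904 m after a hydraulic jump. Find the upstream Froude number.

For a rectangular channel the momentum equation gives q² = ½·g·y₁·y₂·(y₁ + y₂) = ½×9.81×0.380×0.904×1.28 = 2.16.
q = √2.16 = 1.47 m²/s.
V₁ = q/y₁ = 3.87 m/s; Fr₁ = V₁/√(g·y₁) = 2.00.

Fr₁ = 2.00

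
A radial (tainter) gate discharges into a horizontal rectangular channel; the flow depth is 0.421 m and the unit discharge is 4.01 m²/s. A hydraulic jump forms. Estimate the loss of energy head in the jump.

V₁ = q/y₁ = 4.01/0.421 = 9.52 m/s. Fr₁ = V₁/√(g·y₁) = 9.52/√(9.81×0.421) = 4.69.
Sequent-depth ratio: y₂/y₁ = ½[√(1 + 8Fr₁²) − 1] = ½[√176.7 − 1] = 6.15.
y₂ = 6.15 × 0.421 = 2.59 m.
Head loss: ΔE = (y₂ − y₁)³/(4y₁y₂) = (2.59 − 0.421)³/(4×0.421×2.59) = 10.2/4.36 = 2.33 m.

ΔE = 2.33 m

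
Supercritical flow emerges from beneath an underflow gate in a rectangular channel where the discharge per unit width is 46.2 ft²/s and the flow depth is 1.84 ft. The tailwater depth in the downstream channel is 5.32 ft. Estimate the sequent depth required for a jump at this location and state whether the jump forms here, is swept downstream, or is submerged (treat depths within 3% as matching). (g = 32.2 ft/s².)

V₁ = q/y₁ = 46.2/1.84 = 25.1 ft/s. Fr₁ = V₁/√(g·y₁) = 25.1/√(32.2×1.84) = 3.26.
From the momentum equation for a rectangular channel, y₂/y₁ = ½[√(1 + 8Fr₁²) − 1] = ½[√86.13 − 1] = 4.14.
y₂ = 4.14 × 1.84 = 7.62 ft.
Tailwater y_tw = 5.32 ft: y_tw < y₂, so the jump is swept downstream.

y₂ = 7.62 ft; the jump is swept downstream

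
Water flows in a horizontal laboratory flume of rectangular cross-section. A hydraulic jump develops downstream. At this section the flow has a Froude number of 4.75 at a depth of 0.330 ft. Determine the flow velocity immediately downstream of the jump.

V₂ = 2.48 ft/s

Fr₁ = 4.75 (given).
Conjugate-depth relation: y₂/y₁ = ½[√(1 + 8Fr₁²) − 1] = ½[√181.5 − 1] = 6.24.
y₂ = 6.24 × 0.330 = 2.06 ft.
V₁ = Fr₁·√(g·y₁) = 4.75×√(32.2×0.330) = 15.5 ft/s; q = V₁·y₁ = 5.11 ft²/s.
V₂ = q/y₂ = 5.11/2.06 = 2.48 ft/s.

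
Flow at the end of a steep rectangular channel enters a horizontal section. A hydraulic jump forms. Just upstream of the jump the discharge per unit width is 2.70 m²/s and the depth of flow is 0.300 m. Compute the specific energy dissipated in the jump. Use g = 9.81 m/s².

ΔE = 2.26 m

V₁ = q/y₁ = 2.70/0.300 = 9.00 m/s. Fr₁ = V₁/√(g·y₁) = 9.00/√(9.81×0.300) = 5.25.
Conjugate-depth relation: y₂/y₁ = ½[√(1 + 8Fr₁²) − 1] = ½[√221.2 − 1] = 6.94.
y₂ = 6.94 × 0.300 = 2.08 m.
Head loss: ΔE = (y₂ − y₁)³/(4y₁y₂) = (2.08 − 0.300)³/(4×0.300×2.08) = 5.65/2.50 = 2.26 m.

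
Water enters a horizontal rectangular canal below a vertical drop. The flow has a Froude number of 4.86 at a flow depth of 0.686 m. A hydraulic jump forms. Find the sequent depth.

Fr₁ = 4.86 (given).
From the momentum equation for a rectangular channel, y₂/y₁ = ½[√(1 + 8Fr₁²) − 1] = ½[√190.0 − 1] = 6.39.
y₂ = 6.39 × 0.686 = 4.38 m.

y₂ = 4.38 m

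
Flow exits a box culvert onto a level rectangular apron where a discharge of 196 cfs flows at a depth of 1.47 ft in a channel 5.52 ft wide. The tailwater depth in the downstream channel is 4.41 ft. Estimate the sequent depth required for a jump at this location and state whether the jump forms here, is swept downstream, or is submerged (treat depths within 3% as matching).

y₂ = 6.60 ft; the jump is swept downstream

q = Q/b = 196/5.52 = 35.5 ft²/s; V₁ = q/y₁ = 24.2 ft/s. Fr₁ = V₁/√(g·y₁) = 3.51.
Bélanger equation: y₂/y₁ = ½[√(1 + 8Fr₁²) − 1] = ½[√99.61 − 1] = 4.49.
y₂ = 4.49 × 1.47 = 6.60 ft.
Tailwater y_tw = 4.41 ft: y_tw < y₂, so the jump is swept downstream.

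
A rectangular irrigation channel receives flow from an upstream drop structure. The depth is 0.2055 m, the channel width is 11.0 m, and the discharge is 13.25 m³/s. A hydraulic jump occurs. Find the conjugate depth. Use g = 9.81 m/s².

q = Q/b = 13.25/11.0 = 1.205 m²/s; V₁ = q/y₁ = 5.862 m/s. Fr₁ = V₁/√(g·y₁) = 4.128.
By Bélanger, y₂/y₁ = ½[√(1 + 8Fr₁²) − 1] = ½[√137.34 − 1] = 5.360.
y₂ = 5.360 × 0.2055 = 1.101 m.

y₂ = 1.101 m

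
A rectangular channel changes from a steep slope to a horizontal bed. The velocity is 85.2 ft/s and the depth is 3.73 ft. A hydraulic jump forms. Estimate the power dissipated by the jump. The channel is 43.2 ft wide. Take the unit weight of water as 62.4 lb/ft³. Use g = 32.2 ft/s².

P = 118751 hp

Fr₁ = V₁/√(g·y₁) = 85.2/√(32.2×3.73) = 7.77.
From the momentum equation for a rectangular channel, y₂/y₁ = ½[√(1 + 8Fr₁²) − 1] = ½[√484.5 − 1] = 10.5.
y₂ = 10.5 × 3.73 = 39.2 ft.
Head loss: ΔE = (y₂ − y₁)³/(4y₁y₂) = (39.2 − 3.73)³/(4×3.73×39.2) = 44575/585 = 76.2 ft.
q = V₁·y₁ = 85.2 × 3.73 = 318 ft²/s. Q = q·b = 318 × 43.2 = 13729 cfs. P = γ·Q·ΔE/550 = 62.4 × 13729 × 76.2 / 550 = 118751 hp.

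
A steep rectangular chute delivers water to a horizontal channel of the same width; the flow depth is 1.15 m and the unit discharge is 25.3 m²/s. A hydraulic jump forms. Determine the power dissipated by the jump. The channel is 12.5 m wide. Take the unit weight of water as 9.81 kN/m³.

P = 47794 kW

V₁ = q/y₁ = 25.3/1.15 = 22.0 m/s. Fr₁ = V₁/√(g·y₁) = 22.0/√(9.81×1.15) = 6.55.
Bélanger equation: y₂/y₁ = ½[√(1 + 8Fr₁²) − 1] = ½[√344.2 − 1] = 8.78.
y₂ = 8.78 × 1.15 = 10.1 m.
V₂ = q/y₂ = 25.3/10.1 = 2.51 m/s. E₁ = y₁ + V₁²/2g = 25.8 m; E₂ = y₂ + V₂²/2g = 10.4 m. ΔE = E₁ − E₂ = 15.4 m.
Q = q·b = 25.3 × 12.5 = 316 m³/s. P = γ·Q·ΔE = 9.81 × 316 × 15.4 = 47794 kW.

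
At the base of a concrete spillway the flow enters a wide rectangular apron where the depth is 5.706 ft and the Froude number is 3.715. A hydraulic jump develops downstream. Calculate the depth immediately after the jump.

Fr₁ = 3.715 (given).
Bélanger equation: y₂/y₁ = ½[√(1 + 8Fr₁²) − 1] = ½[√111.41 − 1] = 4.778.
y₂ = 4.778 × 5.706 = 27.26 ft.

y₂ = 27.26 ft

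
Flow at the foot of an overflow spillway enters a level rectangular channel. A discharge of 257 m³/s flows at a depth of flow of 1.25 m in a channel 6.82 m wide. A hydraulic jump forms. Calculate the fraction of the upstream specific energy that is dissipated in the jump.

ΔE/E₁ = 0.686 (68.6%)

q = Q/b = 257/6.82 = 37.7 m²/s; V₁ = q/y₁ = 30.1 m/s. Fr₁ = V₁/√(g·y₁) = 8.61.
Conjugate-depth relation: y₂/y₁ = ½[√(1 + 8Fr₁²) − 1] = ½[√593.9 − 1] = 11.7.
y₂ = 11.7 × 1.25 = 14.6 m.
E₁ = y₁ + V₁²/2g = 47.6 m. ΔE = (y₂ − y₁)³/(4y₁y₂) = 32.6 m. ΔE/E₁ = 32.6/47.6 = 0.686.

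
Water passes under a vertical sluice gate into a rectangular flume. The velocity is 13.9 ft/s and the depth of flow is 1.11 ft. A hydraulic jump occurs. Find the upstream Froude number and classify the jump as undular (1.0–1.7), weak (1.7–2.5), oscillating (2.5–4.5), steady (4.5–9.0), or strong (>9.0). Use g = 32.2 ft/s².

Fr₁ = 2.33; weak jump

Fr₁ = V₁/√(g·y₁) = 13.9/√(32.2×1.11) = 2.33.
Fr₁ = 2.33 lies in the weak range.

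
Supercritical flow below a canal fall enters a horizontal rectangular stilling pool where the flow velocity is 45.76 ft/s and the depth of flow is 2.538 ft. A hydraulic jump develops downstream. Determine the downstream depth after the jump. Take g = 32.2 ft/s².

y₂ = 16.94 ft

Fr₁ = V₁/√(g·y₁) = 45.76/√(32.2×2.538) = 5.062.
Sequent-depth ratio: y₂/y₁ = ½[√(1 + 8Fr₁²) − 1] = ½[√205.98 − 1] = 6.676.
y₂ = 6.676 × 2.538 = 16.94 ft.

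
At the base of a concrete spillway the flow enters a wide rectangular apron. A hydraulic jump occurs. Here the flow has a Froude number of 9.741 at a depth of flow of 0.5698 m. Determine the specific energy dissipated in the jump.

Fr₁ = 9.741 (given).
Bélanger equation: y₂/y₁ = ½[√(1 + 8Fr₁²) − 1] = ½[√760.10 − 1] = 13.28.
y₂ = 13.28 × 0.5698 = 7.570 m.
Head loss: ΔE = (y₂ − y₁)³/(4y₁y₂) = (7.570 − 0.5698)³/(4×0.5698×7.570) = 343.0/17.25 = 19.88 m.

ΔE = 19.88 m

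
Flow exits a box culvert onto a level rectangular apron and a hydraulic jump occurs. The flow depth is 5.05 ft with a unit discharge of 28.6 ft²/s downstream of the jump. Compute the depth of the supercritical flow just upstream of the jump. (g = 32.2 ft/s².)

V₂ = q/y₂ = 28.6/5.05 = 5.66 ft/s; Fr₂ = V₂/√(g·y₂) = 0.444.
The Bélanger relation is symmetric: y₁/y₂ = ½[√(1 + 8Fr₂²) − 1] = ½[√2.578 − 1] = 0.303.
y₁ = 0.303 × 5.05 = 1.53 ft.

y₁ = 1.53 ft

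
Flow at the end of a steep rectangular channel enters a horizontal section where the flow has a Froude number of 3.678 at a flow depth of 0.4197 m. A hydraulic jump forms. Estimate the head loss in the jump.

ΔE = 1.148 m

Fr₁ = 3.678 (given).
From the momentum equation for a rectangular channel, y₂/y₁ = ½[√(1 + 8Fr₁²) − 1] = ½[√109.22 − 1] = 4.725.
y₂ = 4.725 × 0.4197 = 1.983 m.
V₁ = Fr₁·√(g·y₁) = 3.678×√(9.81×0.4197) = 7.463 m/s; q = V₁·y₁ = 3.132 m²/s. V₂ = q/y₂ = 3.132/1.983 = 1.579 m/s. E₁ = y₁ + V₁²/2g = 3.258 m; E₂ = y₂ + V₂²/2g = 2.110 m. ΔE = E₁ − E₂ = 1.148 m.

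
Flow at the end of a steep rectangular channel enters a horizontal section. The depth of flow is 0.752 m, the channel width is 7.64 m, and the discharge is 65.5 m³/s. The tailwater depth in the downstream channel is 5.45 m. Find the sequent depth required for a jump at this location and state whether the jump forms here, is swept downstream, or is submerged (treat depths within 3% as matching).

q = Q/b = 65.5/7.64 = 8.57 m²/s; V₁ = q/y₁ = 11.4 m/s. Fr₁ = V₁/√(g·y₁) = 4.20.
By Bélanger, y₂/y₁ = ½[√(1 + 8Fr₁²) − 1] = ½[√141.9 − 1] = 5.46.
y₂ = 5.46 × 0.752 = 4.10 m.
Tailwater y_tw = 5.45 m: y_tw > y₂, so the jump is submerged.

y₂ = 4.10 m; the jump is submerged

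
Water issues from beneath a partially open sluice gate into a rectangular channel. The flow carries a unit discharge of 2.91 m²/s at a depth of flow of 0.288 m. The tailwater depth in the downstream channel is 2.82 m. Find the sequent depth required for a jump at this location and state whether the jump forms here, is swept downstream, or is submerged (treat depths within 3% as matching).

y₂ = 2.31 m; the jump is submerged

V₁ = q/y₁ = 2.91/0.288 = 10.1 m/s. Fr₁ = V₁/√(g·y₁) = 10.1/√(9.81×0.288) = 6.01.
Sequent-depth ratio: y₂/y₁ = ½[√(1 + 8Fr₁²) − 1] = ½[√290.1 − 1] = 8.02.
y₂ = 8.02 × 0.288 = 2.31 m.
Tailwater y_tw = 2.82 m: y_tw > y₂, so the jump is submerged.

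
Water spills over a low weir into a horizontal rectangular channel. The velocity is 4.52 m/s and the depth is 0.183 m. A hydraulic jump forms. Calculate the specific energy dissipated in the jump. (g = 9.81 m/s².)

ΔE = 0.382 m

Fr₁ = V₁/√(g·y₁) = 4.52/√(9.81×0.183) = 3.37.
Sequent-depth ratio: y₂/y₁ = ½[√(1 + 8Fr₁²) − 1] = ½[√92.04 − 1] = 4.30.
y₂ = 4.30 × 0.183 = 0.786 m.
Head loss: ΔE = (y₂ − y₁)³/(4y₁y₂) = (0.786 − 0.183)³/(4×0.183×0.786) = 0.220/0.576 = 0.382 m.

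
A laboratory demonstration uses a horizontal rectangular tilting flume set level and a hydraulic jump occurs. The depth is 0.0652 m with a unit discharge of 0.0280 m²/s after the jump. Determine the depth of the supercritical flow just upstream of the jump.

V₂ = q/y₂ = 0.0280/0.0652 = 0.429 m/s; Fr₂ = V₂/√(g·y₂) = 0.537.
The Bélanger relation is symmetric: y₁/y₂ = ½[√(1 + 8Fr₂²) − 1] = ½[√3.307 − 1] = 0.409.
y₁ = 0.409 × 0.0652 = 0.0267 m.

y₁ = 0.0267 m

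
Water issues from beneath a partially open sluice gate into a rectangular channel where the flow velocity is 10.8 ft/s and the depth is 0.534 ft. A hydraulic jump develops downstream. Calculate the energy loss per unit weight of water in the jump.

Fr₁ = V₁/√(g·y₁) = 10.8/√(32.2×0.534) = 2.60.
Bélanger equation: y₂/y₁ = ½[√(1 + 8Fr₁²) − 1] = ½[√55.27 − 1] = 3.22.
y₂ = 3.22 × 0.534 = 1.72 ft.
q = V₁·y₁ = 10.8 × 0.534 = 5.77 ft²/s. V₂ = q/y₂ = 5.77/1.72 = 3.36 ft/s. E₁ = y₁ + V₁²/2g = 2.35 ft; E₂ = y₂ + V₂²/2g = 1.89 ft. ΔE = E₁ − E₂ = 0.452 ft.

ΔE = 0.452 ft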